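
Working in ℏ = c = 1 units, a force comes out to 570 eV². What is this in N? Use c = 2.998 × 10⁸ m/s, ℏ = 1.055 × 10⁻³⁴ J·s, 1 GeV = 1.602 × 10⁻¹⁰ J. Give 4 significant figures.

Force is [E]/[L] = [E]²/(ℏc); restore (ℏc)⁻¹.
1 GeV² → 1/(ℏc) × (1 GeV in J)² = 8.114 × 10⁵ N.
Convert the energy scale: 570 eV² = 5.70 × 10⁻¹⁶ GeV².
Result: 5.70 × 10⁻¹⁶ × 8.114 × 10⁵ = 4.625 × 10⁻¹⁰ N.

4.625 × 10⁻¹⁰ N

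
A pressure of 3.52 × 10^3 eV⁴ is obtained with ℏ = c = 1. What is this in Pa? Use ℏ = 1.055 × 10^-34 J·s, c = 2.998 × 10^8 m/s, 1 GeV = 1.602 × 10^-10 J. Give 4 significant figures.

7.327 × 10^4 Pa

Pressure is [E]/[L]³ = [E]⁴/(ℏc)³.
1 GeV⁴ → 1/(ℏc)³ × (1 GeV in J)⁴ = 2.082 × 10^37 Pa.
Convert the energy scale: 3.52 × 10^3 eV⁴ = 3.52 × 10^-33 GeV⁴.
Result: 3.52 × 10^-33 × 2.082 × 10^37 = 7.327 × 10^4 Pa.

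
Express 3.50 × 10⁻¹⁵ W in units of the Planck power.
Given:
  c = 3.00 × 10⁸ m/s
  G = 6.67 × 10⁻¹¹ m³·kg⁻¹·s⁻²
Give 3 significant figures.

Planck power: P_P = c⁵/G = 3.64 × 10⁵² W.
3.50 × 10⁻¹⁵ / 3.64 × 10⁵² = 9.61 × 10⁻⁶⁸

9.61 × 10⁻⁶⁸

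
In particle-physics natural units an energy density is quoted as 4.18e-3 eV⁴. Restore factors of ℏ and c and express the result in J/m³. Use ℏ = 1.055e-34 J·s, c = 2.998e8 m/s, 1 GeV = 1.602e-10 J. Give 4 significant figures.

0.08701 J/m³

[E]/[L]³ = [E]⁴/(ℏc)³; restore (ℏc)⁻³.
1 GeV⁴ → 1/(ℏc)³ × (1 GeV in J)⁴ = 2.082e37 J/m³.
Convert the energy scale: 4.18e-3 eV⁴ = 4.18e-39 GeV⁴.
Result: 4.18e-39 × 2.082e37 = 0.08701 J/m³.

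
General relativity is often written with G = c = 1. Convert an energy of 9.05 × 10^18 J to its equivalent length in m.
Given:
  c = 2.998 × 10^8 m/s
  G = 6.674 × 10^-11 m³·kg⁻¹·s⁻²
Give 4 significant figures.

Energy → length via G/c⁴.
9.05 × 10^18 J × (G/c⁴) = 7.477 × 10^-26 m

7.477 × 10^-26 m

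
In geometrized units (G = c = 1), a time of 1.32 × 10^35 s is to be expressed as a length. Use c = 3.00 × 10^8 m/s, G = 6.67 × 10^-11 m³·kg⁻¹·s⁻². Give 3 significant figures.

Time → length via c.
1.32 × 10^35 s × (c) = 3.96 × 10^43 m

3.96 × 10^43 m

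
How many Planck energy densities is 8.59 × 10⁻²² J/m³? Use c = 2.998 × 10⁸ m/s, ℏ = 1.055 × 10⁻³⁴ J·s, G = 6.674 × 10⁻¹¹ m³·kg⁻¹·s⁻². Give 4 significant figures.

1.854 × 10⁻¹³⁵

Planck energy density: u_P = c⁷/(ℏG²) = 4.632 × 10¹¹³ J/m³.
8.59 × 10⁻²² / 4.632 × 10¹¹³ = 1.854 × 10⁻¹³⁵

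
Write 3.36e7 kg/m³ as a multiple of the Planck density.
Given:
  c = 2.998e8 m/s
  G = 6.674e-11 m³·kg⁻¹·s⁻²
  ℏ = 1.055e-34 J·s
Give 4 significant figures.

6.519e-90

Planck density: ρ_P = c⁵/(ℏG²) = 5.154e96 kg/m³.
3.36e7 / 5.154e96 = 6.519e-90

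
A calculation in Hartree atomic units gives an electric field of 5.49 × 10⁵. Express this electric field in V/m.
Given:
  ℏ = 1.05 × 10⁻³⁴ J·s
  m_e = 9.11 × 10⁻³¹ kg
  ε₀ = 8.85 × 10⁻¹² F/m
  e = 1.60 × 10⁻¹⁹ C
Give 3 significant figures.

One atomic unit of electric field: E_au = E_h/(e a₀) = m_e²e⁵/((4πε₀)³ℏ⁴) = 5.20 × 10¹¹ V/m.
5.49 × 10⁵ × 5.20 × 10¹¹ V/m = 2.86 × 10¹⁷ V/m

2.86 × 10¹⁷ V/m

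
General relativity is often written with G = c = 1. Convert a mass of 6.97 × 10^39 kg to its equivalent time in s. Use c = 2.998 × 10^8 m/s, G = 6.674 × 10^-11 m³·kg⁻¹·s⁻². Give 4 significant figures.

Mass → time via G/c³.
6.97 × 10^39 kg × (G/c³) = 1.726 × 10^4 s

1.726 × 10^4 s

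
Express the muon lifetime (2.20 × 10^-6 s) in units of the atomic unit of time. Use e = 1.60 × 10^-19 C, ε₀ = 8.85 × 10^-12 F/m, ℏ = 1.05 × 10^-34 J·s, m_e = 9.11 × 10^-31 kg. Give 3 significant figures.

9.17 × 10^10

atomic unit of time: τ_au = (4πε₀)²ℏ³/(m_e e⁴) = 2.40 × 10^-17 s.
2.20 × 10^-6 / 2.40 × 10^-17 = 9.17 × 10^10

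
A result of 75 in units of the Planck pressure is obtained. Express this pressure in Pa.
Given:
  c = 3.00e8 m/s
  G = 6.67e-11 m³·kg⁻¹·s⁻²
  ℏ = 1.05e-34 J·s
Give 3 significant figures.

3.51e115 Pa

One Planck pressure: p_P = c⁷/(ℏG²) = 4.68e113 Pa.
75 × 4.68e113 Pa = 3.51e115 Pa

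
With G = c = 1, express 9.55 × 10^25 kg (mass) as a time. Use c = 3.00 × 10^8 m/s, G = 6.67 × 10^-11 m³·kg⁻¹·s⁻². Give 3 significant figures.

2.36 × 10^-10 s

Mass → time via G/c³.
9.55 × 10^25 kg × (G/c³) = 2.36 × 10^-10 s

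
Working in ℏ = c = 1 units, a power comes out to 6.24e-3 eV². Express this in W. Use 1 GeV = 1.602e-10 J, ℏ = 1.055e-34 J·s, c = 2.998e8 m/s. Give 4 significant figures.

1.518e-6 W

Power is [E]/[T] = [E]²/ℏ.
1 GeV² → 1/ℏ × (1 GeV in J)² = 2.433e14 W.
Convert the energy scale: 6.24e-3 eV² = 6.24e-21 GeV².
Result: 6.24e-21 × 2.433e14 = 1.518e-6 W.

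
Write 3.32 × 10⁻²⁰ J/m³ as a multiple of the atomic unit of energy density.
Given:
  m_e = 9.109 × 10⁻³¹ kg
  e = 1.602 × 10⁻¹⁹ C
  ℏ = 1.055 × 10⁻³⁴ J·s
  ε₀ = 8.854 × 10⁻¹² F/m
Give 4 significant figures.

atomic unit of energy density: u_au = E_h/a₀³ = m_e⁴e¹⁰/((4πε₀)⁵ℏ⁸) = 2.929 × 10¹³ J/m³.
3.32 × 10⁻²⁰ / 2.929 × 10¹³ = 1.133 × 10⁻³³

1.133 × 10⁻³³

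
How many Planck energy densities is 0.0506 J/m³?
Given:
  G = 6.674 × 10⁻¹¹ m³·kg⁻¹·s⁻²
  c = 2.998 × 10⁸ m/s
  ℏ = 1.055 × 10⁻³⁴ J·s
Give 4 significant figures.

Planck energy density: u_P = c⁷/(ℏG²) = 4.632 × 10¹¹³ J/m³.
0.0506 / 4.632 × 10¹¹³ = 1.092 × 10⁻¹¹⁵

1.092 × 10⁻¹¹⁵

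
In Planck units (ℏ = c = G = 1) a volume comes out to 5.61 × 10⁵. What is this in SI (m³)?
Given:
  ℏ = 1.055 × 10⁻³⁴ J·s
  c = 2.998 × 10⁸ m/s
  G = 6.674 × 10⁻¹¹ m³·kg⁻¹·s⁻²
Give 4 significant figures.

One Planck volume: V_P = (ℏG/c³)^(3/2) = 4.224 × 10⁻¹⁰⁵ m³.
5.61 × 10⁵ × 4.224 × 10⁻¹⁰⁵ m³ = 2.370 × 10⁻⁹⁹ m³

2.370 × 10⁻⁹⁹ m³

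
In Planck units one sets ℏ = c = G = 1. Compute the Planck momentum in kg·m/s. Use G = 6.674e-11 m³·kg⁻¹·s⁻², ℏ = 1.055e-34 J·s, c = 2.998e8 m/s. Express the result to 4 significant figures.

6.527 kg·m/s

p_P = √(ℏc³/G)
  = √(42.60)
  = 6.527 kg·m/s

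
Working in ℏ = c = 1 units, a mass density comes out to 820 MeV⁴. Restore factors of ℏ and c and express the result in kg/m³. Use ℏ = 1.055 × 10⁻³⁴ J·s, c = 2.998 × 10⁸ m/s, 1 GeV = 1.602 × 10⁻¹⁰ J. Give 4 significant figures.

Mass density is [E]/(c²[L]³) = [E]⁴/(ℏ³c⁵).
1 GeV⁴ → 1/(ℏ³c⁵) × (1 GeV in J)⁴ = 2.316 × 10²⁰ kg/m³.
Convert the energy scale: 820 MeV⁴ = 8.20 × 10⁻¹⁰ GeV⁴.
Result: 8.20 × 10⁻¹⁰ × 2.316 × 10²⁰ = 1.899 × 10¹¹ kg/m³.

1.899 × 10¹¹ kg/m³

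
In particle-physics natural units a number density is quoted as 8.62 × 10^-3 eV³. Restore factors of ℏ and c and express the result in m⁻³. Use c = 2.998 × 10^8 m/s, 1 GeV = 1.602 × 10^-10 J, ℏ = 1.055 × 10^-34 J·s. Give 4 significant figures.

1.120 × 10^18 m⁻³

Number density is [L]⁻³ = [E]³/(ℏc)³.
1 GeV³ → 1/(ℏc)³ × (1 GeV in J)³ = 1.299 × 10^47 m⁻³.
Convert the energy scale: 8.62 × 10^-3 eV³ = 8.62 × 10^-30 GeV³.
Result: 8.62 × 10^-30 × 1.299 × 10^47 = 1.120 × 10^18 m⁻³.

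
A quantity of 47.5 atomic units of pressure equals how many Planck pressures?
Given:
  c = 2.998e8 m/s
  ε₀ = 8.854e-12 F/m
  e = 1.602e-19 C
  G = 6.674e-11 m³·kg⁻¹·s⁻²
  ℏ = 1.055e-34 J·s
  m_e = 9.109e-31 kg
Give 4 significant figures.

atomic unit of pressure: P_au = E_h/a₀³ = m_e⁴e¹⁰/((4πε₀)⁵ℏ⁸) = 2.929e13 Pa
Planck pressure: p_P = c⁷/(ℏG²) = 4.632e113 Pa
47.5 × 2.929e13 / 4.632e113 = 3.004e-99

3.004e-99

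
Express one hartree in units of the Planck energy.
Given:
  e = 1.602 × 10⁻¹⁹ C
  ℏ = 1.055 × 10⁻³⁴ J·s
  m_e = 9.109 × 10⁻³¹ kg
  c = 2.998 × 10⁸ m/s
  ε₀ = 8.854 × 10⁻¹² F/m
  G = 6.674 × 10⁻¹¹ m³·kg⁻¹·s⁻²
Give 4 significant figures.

hartree: E_h = m_e e⁴/(4πε₀ℏ)² = 4.354 × 10⁻¹⁸ J
Planck energy: E_P = √(ℏc⁵/G) = 1.957 × 10⁹ J
ratio = 4.354 × 10⁻¹⁸ / 1.957 × 10⁹ = 2.225 × 10⁻²⁷

2.225 × 10⁻²⁷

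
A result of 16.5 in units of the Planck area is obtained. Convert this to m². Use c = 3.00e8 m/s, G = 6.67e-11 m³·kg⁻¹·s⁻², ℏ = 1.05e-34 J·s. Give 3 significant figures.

One Planck area: A_P = ℏG/c³ = 2.59e-70 m².
16.5 × 2.59e-70 m² = 4.28e-69 m²

4.28e-69 m²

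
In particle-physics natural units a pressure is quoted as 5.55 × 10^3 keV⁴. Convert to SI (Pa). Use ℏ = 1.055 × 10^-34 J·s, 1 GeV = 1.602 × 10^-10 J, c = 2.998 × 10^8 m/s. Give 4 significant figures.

1.155 × 10^17 Pa

Pressure is [E]/[L]³ = [E]⁴/(ℏc)³.
1 GeV⁴ → 1/(ℏc)³ × (1 GeV in J)⁴ = 2.082 × 10^37 Pa.
Convert the energy scale: 5.55 × 10^3 keV⁴ = 5.55 × 10^-21 GeV⁴.
Result: 5.55 × 10^-21 × 2.082 × 10^37 = 1.155 × 10^17 Pa.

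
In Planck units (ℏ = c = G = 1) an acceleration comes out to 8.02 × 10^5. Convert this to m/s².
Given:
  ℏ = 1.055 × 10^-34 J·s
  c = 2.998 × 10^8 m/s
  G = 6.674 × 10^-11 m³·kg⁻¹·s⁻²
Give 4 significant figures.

One Planck acceleration: a_P = √(c⁷/(ℏG)) = 5.560 × 10^51 m/s².
8.02 × 10^5 × 5.560 × 10^51 m/s² = 4.459 × 10^57 m/s²

4.459 × 10^57 m/s²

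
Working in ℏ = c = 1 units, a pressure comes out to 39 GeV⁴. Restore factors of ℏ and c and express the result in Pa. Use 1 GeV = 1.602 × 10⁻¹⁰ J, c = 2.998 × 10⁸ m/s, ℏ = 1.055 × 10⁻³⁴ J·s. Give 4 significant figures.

8.118 × 10³⁸ Pa

Pressure is [E]/[L]³ = [E]⁴/(ℏc)³.
1 GeV⁴ → 1/(ℏc)³ × (1 GeV in J)⁴ = 2.082 × 10³⁷ Pa.
Result: 39 × 2.082 × 10³⁷ = 8.118 × 10³⁸ Pa.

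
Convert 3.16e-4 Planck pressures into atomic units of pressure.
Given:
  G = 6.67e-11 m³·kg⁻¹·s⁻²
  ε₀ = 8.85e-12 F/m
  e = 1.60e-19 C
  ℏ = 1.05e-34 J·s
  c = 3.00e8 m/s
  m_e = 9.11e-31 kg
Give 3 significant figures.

Planck pressure: p_P = c⁷/(ℏG²) = 4.68e113 Pa
atomic unit of pressure: P_au = E_h/a₀³ = m_e⁴e¹⁰/((4πε₀)⁵ℏ⁸) = 3.01e13 Pa
3.16e-4 × 4.68e113 / 3.01e13 = 4.91e96

4.91e96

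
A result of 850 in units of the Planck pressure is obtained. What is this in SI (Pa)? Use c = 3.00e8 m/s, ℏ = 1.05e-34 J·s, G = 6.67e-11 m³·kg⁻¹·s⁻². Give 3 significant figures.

3.98e116 Pa

One Planck pressure: p_P = c⁷/(ℏG²) = 4.68e113 Pa.
850 × 4.68e113 Pa = 3.98e116 Pa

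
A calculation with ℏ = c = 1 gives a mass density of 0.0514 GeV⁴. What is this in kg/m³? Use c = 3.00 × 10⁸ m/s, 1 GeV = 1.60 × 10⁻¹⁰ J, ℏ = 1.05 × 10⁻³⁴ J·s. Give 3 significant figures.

1.20 × 10¹⁹ kg/m³

Mass density is [E]/(c²[L]³) = [E]⁴/(ℏ³c⁵).
1 GeV⁴ → 1/(ℏ³c⁵) × (1 GeV in J)⁴ = 2.33 × 10²⁰ kg/m³.
Result: 0.0514 × 2.33 × 10²⁰ = 1.20 × 10¹⁹ kg/m³.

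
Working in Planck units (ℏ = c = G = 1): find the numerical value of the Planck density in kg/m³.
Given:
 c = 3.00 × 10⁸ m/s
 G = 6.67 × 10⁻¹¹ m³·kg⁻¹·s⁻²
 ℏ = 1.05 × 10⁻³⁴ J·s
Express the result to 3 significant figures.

5.20 × 10⁹⁶ kg/m³

From ℏ = c = G = 1 the density scale is ρ_P = c⁵/(ℏG²).
  = 2.43 × 10⁴² / 4.67 × 10⁻⁵⁵
  = 5.20 × 10⁹⁶ kg/m³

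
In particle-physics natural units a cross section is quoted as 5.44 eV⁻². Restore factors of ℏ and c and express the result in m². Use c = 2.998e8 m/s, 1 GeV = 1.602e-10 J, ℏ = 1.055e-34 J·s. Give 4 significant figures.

Area is [L]² = [E]⁻²·(ℏc)²; restore (ℏc)².
1 GeV⁻² → (ℏc)² × (1 GeV in J)⁻² = 3.898e-32 m².
Convert the energy scale: 5.44 eV⁻² = 5.44e18 GeV⁻².
Result: 5.44e18 × 3.898e-32 = 2.121e-13 m².

2.121e-13 m²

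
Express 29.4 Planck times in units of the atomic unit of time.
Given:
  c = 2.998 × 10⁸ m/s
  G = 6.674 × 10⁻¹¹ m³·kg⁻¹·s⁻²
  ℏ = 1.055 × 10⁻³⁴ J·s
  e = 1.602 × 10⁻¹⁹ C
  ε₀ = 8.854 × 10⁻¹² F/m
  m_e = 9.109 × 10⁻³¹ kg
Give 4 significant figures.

Planck time: t_P = √(ℏG/c⁵) = 5.392 × 10⁻⁴⁴ s
atomic unit of time: τ_au = (4πε₀)²ℏ³/(m_e e⁴) = 2.423 × 10⁻¹⁷ s
29.4 × 5.392 × 10⁻⁴⁴ / 2.423 × 10⁻¹⁷ = 6.543 × 10⁻²⁶

6.543 × 10⁻²⁶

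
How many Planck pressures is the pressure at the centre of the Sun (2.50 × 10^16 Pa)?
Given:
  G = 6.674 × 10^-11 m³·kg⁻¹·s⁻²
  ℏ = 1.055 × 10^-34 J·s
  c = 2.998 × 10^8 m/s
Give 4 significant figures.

5.397 × 10^-98

Planck pressure: p_P = c⁷/(ℏG²) = 4.632 × 10^113 Pa.
2.50 × 10^16 / 4.632 × 10^113 = 5.397 × 10^-98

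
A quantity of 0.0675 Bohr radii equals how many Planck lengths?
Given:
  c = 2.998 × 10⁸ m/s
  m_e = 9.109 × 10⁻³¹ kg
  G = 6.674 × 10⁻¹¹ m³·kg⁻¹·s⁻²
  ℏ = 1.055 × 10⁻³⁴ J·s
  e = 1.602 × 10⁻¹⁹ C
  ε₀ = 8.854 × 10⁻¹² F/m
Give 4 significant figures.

2.212 × 10²³

Bohr radius: a₀ = 4πε₀ℏ²/(m_e e²) = 5.297 × 10⁻¹¹ m
Planck length: ℓ_P = √(ℏG/c³) = 1.616 × 10⁻³⁵ m
0.0675 × 5.297 × 10⁻¹¹ / 1.616 × 10⁻³⁵ = 2.212 × 10²³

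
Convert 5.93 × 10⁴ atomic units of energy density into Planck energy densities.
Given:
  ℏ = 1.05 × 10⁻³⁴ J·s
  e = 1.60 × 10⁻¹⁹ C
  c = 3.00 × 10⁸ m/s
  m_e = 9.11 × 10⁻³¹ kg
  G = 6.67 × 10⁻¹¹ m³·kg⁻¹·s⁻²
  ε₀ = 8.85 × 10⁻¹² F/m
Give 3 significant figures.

3.82 × 10⁻⁹⁶

atomic unit of energy density: u_au = E_h/a₀³ = m_e⁴e¹⁰/((4πε₀)⁵ℏ⁸) = 3.01 × 10¹³ J/m³
Planck energy density: u_P = c⁷/(ℏG²) = 4.68 × 10¹¹³ J/m³
5.93 × 10⁴ × 3.01 × 10¹³ / 4.68 × 10¹¹³ = 3.82 × 10⁻⁹⁶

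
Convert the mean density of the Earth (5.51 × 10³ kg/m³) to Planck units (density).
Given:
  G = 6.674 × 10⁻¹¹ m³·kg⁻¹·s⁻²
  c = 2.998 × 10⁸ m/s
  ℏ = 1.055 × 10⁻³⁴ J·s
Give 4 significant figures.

Planck density: ρ_P = c⁵/(ℏG²) = 5.154 × 10⁹⁶ kg/m³.
5.51 × 10³ / 5.154 × 10⁹⁶ = 1.069 × 10⁻⁹³

1.069 × 10⁻⁹³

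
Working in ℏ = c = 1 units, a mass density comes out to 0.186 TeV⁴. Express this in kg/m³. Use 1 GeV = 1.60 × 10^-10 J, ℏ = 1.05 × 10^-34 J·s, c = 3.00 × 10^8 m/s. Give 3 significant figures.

4.33 × 10^31 kg/m³

Mass density is [E]/(c²[L]³) = [E]⁴/(ℏ³c⁵).
1 GeV⁴ → 1/(ℏ³c⁵) × (1 GeV in J)⁴ = 2.33 × 10^20 kg/m³.
Convert the energy scale: 0.186 TeV⁴ = 1.86 × 10^11 GeV⁴.
Result: 1.86 × 10^11 × 2.33 × 10^20 = 4.33 × 10^31 kg/m³.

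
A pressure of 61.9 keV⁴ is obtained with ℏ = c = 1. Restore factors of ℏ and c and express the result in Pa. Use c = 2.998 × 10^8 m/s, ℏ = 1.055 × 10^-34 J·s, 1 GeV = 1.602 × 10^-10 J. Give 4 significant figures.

Pressure is [E]/[L]³ = [E]⁴/(ℏc)³.
1 GeV⁴ → 1/(ℏc)³ × (1 GeV in J)⁴ = 2.082 × 10^37 Pa.
Convert the energy scale: 61.9 keV⁴ = 6.19 × 10^-23 GeV⁴.
Result: 6.19 × 10^-23 × 2.082 × 10^37 = 1.289 × 10^15 Pa.

1.289 × 10^15 Pa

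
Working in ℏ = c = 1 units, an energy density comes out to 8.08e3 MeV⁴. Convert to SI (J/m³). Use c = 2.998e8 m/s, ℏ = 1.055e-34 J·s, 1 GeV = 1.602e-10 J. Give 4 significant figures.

[E]/[L]³ = [E]⁴/(ℏc)³; restore (ℏc)⁻³.
1 GeV⁴ → 1/(ℏc)³ × (1 GeV in J)⁴ = 2.082e37 J/m³.
Convert the energy scale: 8.08e3 MeV⁴ = 8.08e-9 GeV⁴.
Result: 8.08e-9 × 2.082e37 = 1.682e29 J/m³.

1.682e29 J/m³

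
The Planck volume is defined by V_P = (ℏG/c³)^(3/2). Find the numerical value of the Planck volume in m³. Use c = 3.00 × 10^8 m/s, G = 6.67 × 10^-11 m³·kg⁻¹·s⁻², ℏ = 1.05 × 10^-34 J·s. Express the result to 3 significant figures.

4.18 × 10^-105 m³

V_P = (ℏG/c³)^(3/2)
  = √(1.75 × 10^-209)
  = 4.18 × 10^-105 m³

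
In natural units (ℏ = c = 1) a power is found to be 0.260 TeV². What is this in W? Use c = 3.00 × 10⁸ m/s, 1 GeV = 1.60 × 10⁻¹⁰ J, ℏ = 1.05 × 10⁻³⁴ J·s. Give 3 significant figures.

Power is [E]/[T] = [E]²/ℏ.
1 GeV² → 1/ℏ × (1 GeV in J)² = 2.44 × 10¹⁴ W.
Convert the energy scale: 0.260 TeV² = 2.60 × 10⁵ GeV².
Result: 2.60 × 10⁵ × 2.44 × 10¹⁴ = 6.34 × 10¹⁹ W.

6.34 × 10¹⁹ W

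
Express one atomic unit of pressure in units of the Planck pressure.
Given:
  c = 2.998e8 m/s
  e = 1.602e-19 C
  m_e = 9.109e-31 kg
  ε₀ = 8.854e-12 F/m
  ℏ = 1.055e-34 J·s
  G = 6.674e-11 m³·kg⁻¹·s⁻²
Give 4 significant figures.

6.323e-101

atomic unit of pressure: P_au = E_h/a₀³ = m_e⁴e¹⁰/((4πε₀)⁵ℏ⁸) = 2.929e13 Pa
Planck pressure: p_P = c⁷/(ℏG²) = 4.632e113 Pa
ratio = 2.929e13 / 4.632e113 = 6.323e-101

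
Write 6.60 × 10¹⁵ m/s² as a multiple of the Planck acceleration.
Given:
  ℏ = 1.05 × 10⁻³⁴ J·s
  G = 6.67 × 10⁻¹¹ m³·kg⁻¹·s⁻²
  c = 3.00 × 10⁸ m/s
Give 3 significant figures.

Planck acceleration: a_P = √(c⁷/(ℏG)) = 5.59 × 10⁵¹ m/s².
6.60 × 10¹⁵ / 5.59 × 10⁵¹ = 1.18 × 10⁻³⁶

1.18 × 10⁻³⁶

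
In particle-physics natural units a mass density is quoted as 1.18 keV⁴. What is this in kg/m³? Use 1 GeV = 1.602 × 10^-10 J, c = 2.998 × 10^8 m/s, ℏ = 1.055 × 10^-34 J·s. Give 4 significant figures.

2.733 × 10^-4 kg/m³

Mass density is [E]/(c²[L]³) = [E]⁴/(ℏ³c⁵).
1 GeV⁴ → 1/(ℏ³c⁵) × (1 GeV in J)⁴ = 2.316 × 10^20 kg/m³.
Convert the energy scale: 1.18 keV⁴ = 1.18 × 10^-24 GeV⁴.
Result: 1.18 × 10^-24 × 2.316 × 10^20 = 2.733 × 10^-4 kg/m³.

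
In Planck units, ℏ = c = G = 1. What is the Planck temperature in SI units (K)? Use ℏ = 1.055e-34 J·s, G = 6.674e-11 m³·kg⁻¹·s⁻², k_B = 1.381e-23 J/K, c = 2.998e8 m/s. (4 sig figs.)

1.417e32 K

The unique combination of the constants set to 1 with dimensions of temperature is T_P = √(ℏc⁵/G) / k_B.
  = √(3.828e18) × 7.241e22
  = 1.417e32 K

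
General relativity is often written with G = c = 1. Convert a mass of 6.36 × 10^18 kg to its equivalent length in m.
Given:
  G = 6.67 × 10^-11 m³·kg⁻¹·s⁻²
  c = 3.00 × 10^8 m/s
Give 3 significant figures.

In G = c = 1 units mass has dimensions of length; the conversion factor is G/c².
6.36 × 10^18 kg × (G/c²) = 4.71 × 10^-9 m

4.71 × 10^-9 m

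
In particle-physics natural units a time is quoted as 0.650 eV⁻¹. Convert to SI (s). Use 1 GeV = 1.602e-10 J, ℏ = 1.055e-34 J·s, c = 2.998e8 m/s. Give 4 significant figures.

A time is [E]⁻¹ in ℏ=c=1; restore one factor of ℏ.
1 GeV⁻¹ → ℏ × (1 GeV in J)⁻¹ = 6.586e-25 s.
Convert the energy scale: 0.650 eV⁻¹ = 6.50e8 GeV⁻¹.
Result: 6.50e8 × 6.586e-25 = 4.281e-16 s.

4.281e-16 s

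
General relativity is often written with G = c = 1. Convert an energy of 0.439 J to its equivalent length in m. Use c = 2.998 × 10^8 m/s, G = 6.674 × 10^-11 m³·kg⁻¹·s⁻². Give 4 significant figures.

3.627 × 10^-45 m

Energy → length via G/c⁴.
0.439 J × (G/c⁴) = 3.627 × 10^-45 m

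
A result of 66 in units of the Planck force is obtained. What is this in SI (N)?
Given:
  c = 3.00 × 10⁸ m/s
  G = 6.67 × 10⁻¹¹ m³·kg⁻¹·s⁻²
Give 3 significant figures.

One Planck force: F_P = c⁴/G = 1.21 × 10⁴⁴ N.
66 × 1.21 × 10⁴⁴ N = 8.01 × 10⁴⁵ N

8.01 × 10⁴⁵ N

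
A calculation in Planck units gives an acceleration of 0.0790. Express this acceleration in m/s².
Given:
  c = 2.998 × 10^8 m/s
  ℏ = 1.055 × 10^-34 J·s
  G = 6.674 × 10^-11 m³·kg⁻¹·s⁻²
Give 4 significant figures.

4.393 × 10^50 m/s²

One Planck acceleration: a_P = √(c⁷/(ℏG)) = 5.560 × 10^51 m/s².
0.0790 × 5.560 × 10^51 m/s² = 4.393 × 10^50 m/s²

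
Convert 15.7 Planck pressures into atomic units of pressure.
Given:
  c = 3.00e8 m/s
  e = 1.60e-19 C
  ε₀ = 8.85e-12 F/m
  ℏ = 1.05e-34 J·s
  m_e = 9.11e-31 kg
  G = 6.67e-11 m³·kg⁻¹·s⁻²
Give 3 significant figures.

Planck pressure: p_P = c⁷/(ℏG²) = 4.68e113 Pa
atomic unit of pressure: P_au = E_h/a₀³ = m_e⁴e¹⁰/((4πε₀)⁵ℏ⁸) = 3.01e13 Pa
15.7 × 4.68e113 / 3.01e13 = 2.44e101

2.44e101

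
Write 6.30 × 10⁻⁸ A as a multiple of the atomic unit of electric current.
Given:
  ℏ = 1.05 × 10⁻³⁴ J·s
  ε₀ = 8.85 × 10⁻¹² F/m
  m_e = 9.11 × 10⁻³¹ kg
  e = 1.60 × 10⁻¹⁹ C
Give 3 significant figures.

atomic unit of electric current: I_au = e E_h/ℏ = m_e e⁵/((4πε₀)²ℏ³) = 6.67 × 10⁻³ A.
6.30 × 10⁻⁸ / 6.67 × 10⁻³ = 9.44 × 10⁻⁶

9.44 × 10⁻⁶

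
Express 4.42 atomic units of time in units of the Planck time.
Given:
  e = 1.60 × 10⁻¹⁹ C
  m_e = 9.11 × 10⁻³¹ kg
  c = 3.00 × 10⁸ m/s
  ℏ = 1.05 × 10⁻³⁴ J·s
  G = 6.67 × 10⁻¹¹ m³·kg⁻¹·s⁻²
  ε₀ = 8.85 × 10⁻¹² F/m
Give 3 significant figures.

atomic unit of time: τ_au = (4πε₀)²ℏ³/(m_e e⁴) = 2.40 × 10⁻¹⁷ s
Planck time: t_P = √(ℏG/c⁵) = 5.37 × 10⁻⁴⁴ s
4.42 × 2.40 × 10⁻¹⁷ / 5.37 × 10⁻⁴⁴ = 1.97 × 10²⁷

1.97 × 10²⁷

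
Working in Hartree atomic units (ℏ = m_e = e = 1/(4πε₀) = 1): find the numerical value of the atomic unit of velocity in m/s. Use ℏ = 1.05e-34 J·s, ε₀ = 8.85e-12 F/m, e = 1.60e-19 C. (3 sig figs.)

Dimensional analysis gives v_au = e²/(4πε₀ℏ).
  = 2.56e-38 / 1.17e-44
  = 2.19e6 m/s

2.19e6 m/s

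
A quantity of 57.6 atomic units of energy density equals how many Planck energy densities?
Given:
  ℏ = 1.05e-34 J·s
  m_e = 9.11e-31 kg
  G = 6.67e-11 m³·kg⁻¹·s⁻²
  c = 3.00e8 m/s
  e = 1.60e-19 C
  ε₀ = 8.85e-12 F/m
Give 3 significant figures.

3.71e-99

atomic unit of energy density: u_au = E_h/a₀³ = m_e⁴e¹⁰/((4πε₀)⁵ℏ⁸) = 3.01e13 J/m³
Planck energy density: u_P = c⁷/(ℏG²) = 4.68e113 J/m³
57.6 × 3.01e13 / 4.68e113 = 3.71e-99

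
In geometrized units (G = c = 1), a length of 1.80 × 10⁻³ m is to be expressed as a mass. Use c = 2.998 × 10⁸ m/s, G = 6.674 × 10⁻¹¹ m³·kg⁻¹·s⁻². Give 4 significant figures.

Length → mass via c²/G.
1.80 × 10⁻³ m × (c²/G) = 2.424 × 10²⁴ kg

2.424 × 10²⁴ kg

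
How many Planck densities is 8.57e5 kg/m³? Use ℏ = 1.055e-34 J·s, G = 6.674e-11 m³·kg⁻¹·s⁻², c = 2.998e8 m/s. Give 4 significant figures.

Planck density: ρ_P = c⁵/(ℏG²) = 5.154e96 kg/m³.
8.57e5 / 5.154e96 = 1.663e-91

1.663e-91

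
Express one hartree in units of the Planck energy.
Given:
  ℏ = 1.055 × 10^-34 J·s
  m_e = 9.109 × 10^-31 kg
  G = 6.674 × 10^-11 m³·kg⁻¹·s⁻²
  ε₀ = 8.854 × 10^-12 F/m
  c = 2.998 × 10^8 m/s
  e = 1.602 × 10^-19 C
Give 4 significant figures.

2.225 × 10^-27

hartree: E_h = m_e e⁴/(4πε₀ℏ)² = 4.354 × 10^-18 J
Planck energy: E_P = √(ℏc⁵/G) = 1.957 × 10^9 J
ratio = 4.354 × 10^-18 / 1.957 × 10^9 = 2.225 × 10^-27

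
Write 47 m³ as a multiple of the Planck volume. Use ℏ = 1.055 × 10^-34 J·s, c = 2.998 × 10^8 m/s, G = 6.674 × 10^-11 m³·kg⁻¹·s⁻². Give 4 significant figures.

Planck volume: V_P = (ℏG/c³)^(3/2) = 4.224 × 10^-105 m³.
47 / 4.224 × 10^-105 = 1.113 × 10^106

1.113 × 10^106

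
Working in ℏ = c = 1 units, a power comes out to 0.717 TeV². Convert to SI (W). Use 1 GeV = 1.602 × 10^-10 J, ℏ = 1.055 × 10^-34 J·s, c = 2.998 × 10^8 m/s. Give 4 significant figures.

Power is [E]/[T] = [E]²/ℏ.
1 GeV² → 1/ℏ × (1 GeV in J)² = 2.433 × 10^14 W.
Convert the energy scale: 0.717 TeV² = 7.17 × 10^5 GeV².
Result: 7.17 × 10^5 × 2.433 × 10^14 = 1.744 × 10^20 W.

1.744 × 10^20 W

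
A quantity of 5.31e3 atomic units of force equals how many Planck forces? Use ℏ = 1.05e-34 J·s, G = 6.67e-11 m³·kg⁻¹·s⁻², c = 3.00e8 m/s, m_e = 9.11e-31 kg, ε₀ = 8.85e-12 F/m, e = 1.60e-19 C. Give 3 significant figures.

3.64e-48

atomic unit of force: F_au = E_h/a₀ = m_e²e⁶/((4πε₀)³ℏ⁴) = 8.33e-8 N
Planck force: F_P = c⁴/G = 1.21e44 N
5.31e3 × 8.33e-8 / 1.21e44 = 3.64e-48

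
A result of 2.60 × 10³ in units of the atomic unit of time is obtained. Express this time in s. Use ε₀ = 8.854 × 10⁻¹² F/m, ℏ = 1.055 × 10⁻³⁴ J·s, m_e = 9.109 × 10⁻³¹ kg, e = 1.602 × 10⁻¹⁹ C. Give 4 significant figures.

6.300 × 10⁻¹⁴ s

One atomic unit of time: τ_au = (4πε₀)²ℏ³/(m_e e⁴) = 2.423 × 10⁻¹⁷ s.
2.60 × 10³ × 2.423 × 10⁻¹⁷ s = 6.300 × 10⁻¹⁴ s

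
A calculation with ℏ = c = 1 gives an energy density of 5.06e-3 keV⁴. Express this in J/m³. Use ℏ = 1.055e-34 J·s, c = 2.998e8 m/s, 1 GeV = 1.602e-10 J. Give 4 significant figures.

[E]/[L]³ = [E]⁴/(ℏc)³; restore (ℏc)⁻³.
1 GeV⁴ → 1/(ℏc)³ × (1 GeV in J)⁴ = 2.082e37 J/m³.
Convert the energy scale: 5.06e-3 keV⁴ = 5.06e-27 GeV⁴.
Result: 5.06e-27 × 2.082e37 = 1.053e11 J/m³.

1.053e11 J/m³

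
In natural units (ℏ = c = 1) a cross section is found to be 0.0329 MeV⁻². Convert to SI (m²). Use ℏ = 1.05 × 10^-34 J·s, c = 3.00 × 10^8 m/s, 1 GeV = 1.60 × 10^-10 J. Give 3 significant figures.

Area is [L]² = [E]⁻²·(ℏc)²; restore (ℏc)².
1 GeV⁻² → (ℏc)² × (1 GeV in J)⁻² = 3.88 × 10^-32 m².
Convert the energy scale: 0.0329 MeV⁻² = 3.29 × 10^4 GeV⁻².
Result: 3.29 × 10^4 × 3.88 × 10^-32 = 1.28 × 10^-27 m².

1.28 × 10^-27 m²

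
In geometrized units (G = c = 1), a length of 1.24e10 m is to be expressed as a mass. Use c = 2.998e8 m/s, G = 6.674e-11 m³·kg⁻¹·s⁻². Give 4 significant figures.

Length → mass via c²/G.
1.24e10 m × (c²/G) = 1.670e37 kg

1.670e37 kg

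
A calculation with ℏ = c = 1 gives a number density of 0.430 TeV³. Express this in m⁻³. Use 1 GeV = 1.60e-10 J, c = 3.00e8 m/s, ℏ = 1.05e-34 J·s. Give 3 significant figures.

Number density is [L]⁻³ = [E]³/(ℏc)³.
1 GeV³ → 1/(ℏc)³ × (1 GeV in J)³ = 1.31e47 m⁻³.
Convert the energy scale: 0.430 TeV³ = 4.30e8 GeV³.
Result: 4.30e8 × 1.31e47 = 5.64e55 m⁻³.

5.64e55 m⁻³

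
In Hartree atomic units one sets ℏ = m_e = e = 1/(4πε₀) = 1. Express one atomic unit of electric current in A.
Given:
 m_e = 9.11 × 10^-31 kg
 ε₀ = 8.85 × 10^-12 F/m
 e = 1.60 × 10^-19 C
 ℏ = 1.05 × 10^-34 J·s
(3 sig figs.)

I_au = e E_h/ℏ = m_e e⁵/((4πε₀)²ℏ³)
E_h = 4.38 × 10^-18 J
e·E_h/ℏ = 6.67 × 10^-3 A

6.67 × 10^-3 A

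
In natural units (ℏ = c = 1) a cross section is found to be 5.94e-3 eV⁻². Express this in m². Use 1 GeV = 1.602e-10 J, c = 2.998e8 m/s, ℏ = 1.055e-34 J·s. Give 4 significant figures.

Area is [L]² = [E]⁻²·(ℏc)²; restore (ℏc)².
1 GeV⁻² → (ℏc)² × (1 GeV in J)⁻² = 3.898e-32 m².
Convert the energy scale: 5.94e-3 eV⁻² = 5.94e15 GeV⁻².
Result: 5.94e15 × 3.898e-32 = 2.315e-16 m².

2.315e-16 m²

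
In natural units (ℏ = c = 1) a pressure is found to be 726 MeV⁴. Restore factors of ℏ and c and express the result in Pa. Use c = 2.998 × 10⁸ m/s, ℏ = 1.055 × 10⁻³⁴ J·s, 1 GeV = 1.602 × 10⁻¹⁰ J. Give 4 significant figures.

1.511 × 10²⁸ Pa

Pressure is [E]/[L]³ = [E]⁴/(ℏc)³.
1 GeV⁴ → 1/(ℏc)³ × (1 GeV in J)⁴ = 2.082 × 10³⁷ Pa.
Convert the energy scale: 726 MeV⁴ = 7.26 × 10⁻¹⁰ GeV⁴.
Result: 7.26 × 10⁻¹⁰ × 2.082 × 10³⁷ = 1.511 × 10²⁸ Pa.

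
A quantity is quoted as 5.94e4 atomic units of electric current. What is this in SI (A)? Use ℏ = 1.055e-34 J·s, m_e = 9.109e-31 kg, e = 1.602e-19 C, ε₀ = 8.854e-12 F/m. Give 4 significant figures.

392.7 A

One atomic unit of electric current: I_au = e E_h/ℏ = m_e e⁵/((4πε₀)²ℏ³) = 6.612e-3 A.
5.94e4 × 6.612e-3 A = 392.7 A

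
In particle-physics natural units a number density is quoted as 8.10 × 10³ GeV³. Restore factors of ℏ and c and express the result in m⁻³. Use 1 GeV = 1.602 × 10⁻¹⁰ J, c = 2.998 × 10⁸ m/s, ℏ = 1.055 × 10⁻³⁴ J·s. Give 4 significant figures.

Number density is [L]⁻³ = [E]³/(ℏc)³.
1 GeV³ → 1/(ℏc)³ × (1 GeV in J)³ = 1.299 × 10⁴⁷ m⁻³.
Result: 8.10 × 10³ × 1.299 × 10⁴⁷ = 1.052 × 10⁵¹ m⁻³.

1.052 × 10⁵¹ m⁻³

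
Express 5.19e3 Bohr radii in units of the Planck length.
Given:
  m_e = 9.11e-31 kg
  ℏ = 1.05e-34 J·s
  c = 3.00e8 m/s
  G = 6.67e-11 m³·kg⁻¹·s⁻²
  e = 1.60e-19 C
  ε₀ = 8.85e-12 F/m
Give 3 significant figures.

Bohr radius: a₀ = 4πε₀ℏ²/(m_e e²) = 5.26e-11 m
Planck length: ℓ_P = √(ℏG/c³) = 1.61e-35 m
5.19e3 × 5.26e-11 / 1.61e-35 = 1.69e28

1.69e28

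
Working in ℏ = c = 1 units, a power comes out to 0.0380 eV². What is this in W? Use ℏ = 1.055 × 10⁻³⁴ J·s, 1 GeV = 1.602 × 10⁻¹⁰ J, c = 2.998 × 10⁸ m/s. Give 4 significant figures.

9.244 × 10⁻⁶ W

Power is [E]/[T] = [E]²/ℏ.
1 GeV² → 1/ℏ × (1 GeV in J)² = 2.433 × 10¹⁴ W.
Convert the energy scale: 0.0380 eV² = 3.80 × 10⁻²⁰ GeV².
Result: 3.80 × 10⁻²⁰ × 2.433 × 10¹⁴ = 9.244 × 10⁻⁶ W.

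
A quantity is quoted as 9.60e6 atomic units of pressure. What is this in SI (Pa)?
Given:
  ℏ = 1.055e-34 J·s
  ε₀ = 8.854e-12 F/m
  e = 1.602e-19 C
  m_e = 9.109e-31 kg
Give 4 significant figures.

2.812e20 Pa

One atomic unit of pressure: P_au = E_h/a₀³ = m_e⁴e¹⁰/((4πε₀)⁵ℏ⁸) = 2.929e13 Pa.
9.60e6 × 2.929e13 Pa = 2.812e20 Pa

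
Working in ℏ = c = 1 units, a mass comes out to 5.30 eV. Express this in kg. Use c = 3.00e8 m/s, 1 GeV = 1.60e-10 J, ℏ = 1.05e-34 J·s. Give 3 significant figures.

Mass is [E]/c²; divide by c².
1 GeV → 1/c² × (1 GeV in J) = 1.78e-27 kg.
Convert the energy scale: 5.30 eV = 5.30e-9 GeV.
Result: 5.30e-9 × 1.78e-27 = 9.42e-36 kg.

9.42e-36 kg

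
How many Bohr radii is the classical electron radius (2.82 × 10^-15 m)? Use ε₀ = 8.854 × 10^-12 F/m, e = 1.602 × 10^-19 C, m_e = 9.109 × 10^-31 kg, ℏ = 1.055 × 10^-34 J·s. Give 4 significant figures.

5.323 × 10^-5

Bohr radius: a₀ = 4πε₀ℏ²/(m_e e²) = 5.297 × 10^-11 m.
2.82 × 10^-15 / 5.297 × 10^-11 = 5.323 × 10^-5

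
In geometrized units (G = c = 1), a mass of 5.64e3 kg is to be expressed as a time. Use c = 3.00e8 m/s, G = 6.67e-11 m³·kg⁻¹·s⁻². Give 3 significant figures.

Mass → time via G/c³.
5.64e3 kg × (G/c³) = 1.39e-32 s

1.39e-32 s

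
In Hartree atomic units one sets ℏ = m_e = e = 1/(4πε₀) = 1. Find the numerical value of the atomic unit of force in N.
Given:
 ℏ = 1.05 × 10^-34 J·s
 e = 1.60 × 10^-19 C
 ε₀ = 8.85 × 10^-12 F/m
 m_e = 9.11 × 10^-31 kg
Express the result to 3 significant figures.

8.33 × 10^-8 N

F_au = E_h/a₀ = m_e²e⁶/((4πε₀)³ℏ⁴)
E_h = 4.38 × 10^-18 J
a₀ = 5.26 × 10^-11 m
E_h/a₀ = 8.33 × 10^-8 N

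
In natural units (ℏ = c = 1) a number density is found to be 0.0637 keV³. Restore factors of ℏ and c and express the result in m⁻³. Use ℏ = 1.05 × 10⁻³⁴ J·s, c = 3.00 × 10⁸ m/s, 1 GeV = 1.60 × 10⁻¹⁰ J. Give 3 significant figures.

8.35 × 10²⁷ m⁻³

Number density is [L]⁻³ = [E]³/(ℏc)³.
1 GeV³ → 1/(ℏc)³ × (1 GeV in J)³ = 1.31 × 10⁴⁷ m⁻³.
Convert the energy scale: 0.0637 keV³ = 6.37 × 10⁻²⁰ GeV³.
Result: 6.37 × 10⁻²⁰ × 1.31 × 10⁴⁷ = 8.35 × 10²⁷ m⁻³.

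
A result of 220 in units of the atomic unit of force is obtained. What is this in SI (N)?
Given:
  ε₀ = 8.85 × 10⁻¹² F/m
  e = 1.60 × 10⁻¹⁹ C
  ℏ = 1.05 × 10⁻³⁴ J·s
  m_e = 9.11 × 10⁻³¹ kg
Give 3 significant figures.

1.83 × 10⁻⁵ N

One atomic unit of force: F_au = E_h/a₀ = m_e²e⁶/((4πε₀)³ℏ⁴) = 8.33 × 10⁻⁸ N.
220 × 8.33 × 10⁻⁸ N = 1.83 × 10⁻⁵ N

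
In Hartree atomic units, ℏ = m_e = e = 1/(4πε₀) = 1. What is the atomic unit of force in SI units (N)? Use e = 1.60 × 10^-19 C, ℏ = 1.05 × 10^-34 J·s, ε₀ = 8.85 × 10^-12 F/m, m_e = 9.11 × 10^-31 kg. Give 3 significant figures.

From ℏ = m_e = e = 1/(4πε₀) = 1 the force scale is F_au = E_h/a₀ = m_e²e⁶/((4πε₀)³ℏ⁴).
E_h = 4.38 × 10^-18 J
a₀ = 5.26 × 10^-11 m
E_h/a₀ = 8.33 × 10^-8 N

8.33 × 10^-8 N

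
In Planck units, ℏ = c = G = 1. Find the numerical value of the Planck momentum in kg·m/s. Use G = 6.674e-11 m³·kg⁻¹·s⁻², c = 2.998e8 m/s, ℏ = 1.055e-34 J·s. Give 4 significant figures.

6.527 kg·m/s

From ℏ = c = G = 1 the momentum scale is p_P = √(ℏc³/G).
  = √(42.60)
  = 6.527 kg·m/s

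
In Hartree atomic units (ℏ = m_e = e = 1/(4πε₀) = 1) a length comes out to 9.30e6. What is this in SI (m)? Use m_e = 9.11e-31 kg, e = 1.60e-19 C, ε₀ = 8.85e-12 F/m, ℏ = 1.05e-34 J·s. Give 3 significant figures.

One Bohr radius: a₀ = 4πε₀ℏ²/(m_e e²) = 5.26e-11 m.
9.30e6 × 5.26e-11 m = 4.89e-4 m

4.89e-4 m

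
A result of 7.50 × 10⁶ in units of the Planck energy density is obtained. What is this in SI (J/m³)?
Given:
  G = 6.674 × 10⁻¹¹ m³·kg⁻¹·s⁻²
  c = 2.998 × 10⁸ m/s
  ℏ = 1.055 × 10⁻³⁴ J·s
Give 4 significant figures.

3.474 × 10¹²⁰ J/m³

One Planck energy density: u_P = c⁷/(ℏG²) = 4.632 × 10¹¹³ J/m³.
7.50 × 10⁶ × 4.632 × 10¹¹³ J/m³ = 3.474 × 10¹²⁰ J/m³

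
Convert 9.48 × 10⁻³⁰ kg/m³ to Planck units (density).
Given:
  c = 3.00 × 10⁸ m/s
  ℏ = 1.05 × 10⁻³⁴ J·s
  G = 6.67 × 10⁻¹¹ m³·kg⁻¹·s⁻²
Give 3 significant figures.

1.82 × 10⁻¹²⁶

Planck density: ρ_P = c⁵/(ℏG²) = 5.20 × 10⁹⁶ kg/m³.
9.48 × 10⁻³⁰ / 5.20 × 10⁹⁶ = 1.82 × 10⁻¹²⁶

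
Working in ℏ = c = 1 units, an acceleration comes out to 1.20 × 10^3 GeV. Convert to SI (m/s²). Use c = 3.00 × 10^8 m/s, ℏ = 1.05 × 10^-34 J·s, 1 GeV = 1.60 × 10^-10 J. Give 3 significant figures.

Acceleration is [L]/[T]² = c·[E]/ℏ.
1 GeV → c/ℏ × (1 GeV in J) = 4.57 × 10^32 m/s².
Result: 1.20 × 10^3 × 4.57 × 10^32 = 5.49 × 10^35 m/s².

5.49 × 10^35 m/s²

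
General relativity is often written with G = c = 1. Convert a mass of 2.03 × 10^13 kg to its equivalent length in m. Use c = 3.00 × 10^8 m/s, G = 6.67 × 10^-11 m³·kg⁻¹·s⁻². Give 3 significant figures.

1.50 × 10^-14 m

In G = c = 1 units mass has dimensions of length; the conversion factor is G/c².
2.03 × 10^13 kg × (G/c²) = 1.50 × 10^-14 m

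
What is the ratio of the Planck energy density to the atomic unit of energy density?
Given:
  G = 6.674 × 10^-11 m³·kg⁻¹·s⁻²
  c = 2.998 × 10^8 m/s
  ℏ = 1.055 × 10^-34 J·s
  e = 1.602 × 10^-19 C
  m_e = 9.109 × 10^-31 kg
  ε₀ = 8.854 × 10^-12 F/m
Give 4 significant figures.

Planck energy density: u_P = c⁷/(ℏG²) = 4.632 × 10^113 J/m³
atomic unit of energy density: u_au = E_h/a₀³ = m_e⁴e¹⁰/((4πε₀)⁵ℏ⁸) = 2.929 × 10^13 J/m³
ratio = 4.632 × 10^113 / 2.929 × 10^13 = 1.581 × 10^100

1.581 × 10^100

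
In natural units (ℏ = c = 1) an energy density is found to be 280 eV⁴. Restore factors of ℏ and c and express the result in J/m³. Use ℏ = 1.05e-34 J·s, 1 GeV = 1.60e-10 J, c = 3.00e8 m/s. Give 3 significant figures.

5.87e3 J/m³

[E]/[L]³ = [E]⁴/(ℏc)³; restore (ℏc)⁻³.
1 GeV⁴ → 1/(ℏc)³ × (1 GeV in J)⁴ = 2.10e37 J/m³.
Convert the energy scale: 280 eV⁴ = 2.80e-34 GeV⁴.
Result: 2.80e-34 × 2.10e37 = 5.87e3 J/m³.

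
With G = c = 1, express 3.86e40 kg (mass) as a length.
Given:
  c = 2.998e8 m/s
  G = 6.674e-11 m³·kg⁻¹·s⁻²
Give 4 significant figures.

In G = c = 1 units mass has dimensions of length; the conversion factor is G/c².
3.86e40 kg × (G/c²) = 2.866e13 m

2.866e13 m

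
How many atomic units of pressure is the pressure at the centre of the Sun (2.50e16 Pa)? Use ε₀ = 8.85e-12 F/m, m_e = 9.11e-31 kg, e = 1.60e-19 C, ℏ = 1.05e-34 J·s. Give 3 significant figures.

830

atomic unit of pressure: P_au = E_h/a₀³ = m_e⁴e¹⁰/((4πε₀)⁵ℏ⁸) = 3.01e13 Pa.
2.50e16 / 3.01e13 = 830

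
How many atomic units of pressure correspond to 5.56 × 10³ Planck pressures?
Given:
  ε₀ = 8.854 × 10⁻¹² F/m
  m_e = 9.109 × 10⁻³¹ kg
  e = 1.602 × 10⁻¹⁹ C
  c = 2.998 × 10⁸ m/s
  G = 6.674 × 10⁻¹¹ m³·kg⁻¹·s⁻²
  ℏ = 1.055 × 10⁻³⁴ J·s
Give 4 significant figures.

Planck pressure: p_P = c⁷/(ℏG²) = 4.632 × 10¹¹³ Pa
atomic unit of pressure: P_au = E_h/a₀³ = m_e⁴e¹⁰/((4πε₀)⁵ℏ⁸) = 2.929 × 10¹³ Pa
5.56 × 10³ × 4.632 × 10¹¹³ / 2.929 × 10¹³ = 8.793 × 10¹⁰³

8.793 × 10¹⁰³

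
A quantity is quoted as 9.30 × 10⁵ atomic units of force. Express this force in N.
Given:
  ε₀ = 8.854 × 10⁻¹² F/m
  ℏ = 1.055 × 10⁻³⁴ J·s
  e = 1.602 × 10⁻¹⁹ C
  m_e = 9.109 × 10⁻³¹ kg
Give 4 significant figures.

0.07644 N

One atomic unit of force: F_au = E_h/a₀ = m_e²e⁶/((4πε₀)³ℏ⁴) = 8.220 × 10⁻⁸ N.
9.30 × 10⁵ × 8.220 × 10⁻⁸ N = 0.07644 N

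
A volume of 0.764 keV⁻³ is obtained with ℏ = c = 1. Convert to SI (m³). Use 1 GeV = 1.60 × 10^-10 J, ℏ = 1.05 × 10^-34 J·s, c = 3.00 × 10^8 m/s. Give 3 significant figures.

5.83 × 10^-30 m³

Volume is [L]³ = [E]⁻³·(ℏc)³.
1 GeV⁻³ → (ℏc)³ × (1 GeV in J)⁻³ = 7.63 × 10^-48 m³.
Convert the energy scale: 0.764 keV⁻³ = 7.64 × 10^17 GeV⁻³.
Result: 7.64 × 10^17 × 7.63 × 10^-48 = 5.83 × 10^-30 m³.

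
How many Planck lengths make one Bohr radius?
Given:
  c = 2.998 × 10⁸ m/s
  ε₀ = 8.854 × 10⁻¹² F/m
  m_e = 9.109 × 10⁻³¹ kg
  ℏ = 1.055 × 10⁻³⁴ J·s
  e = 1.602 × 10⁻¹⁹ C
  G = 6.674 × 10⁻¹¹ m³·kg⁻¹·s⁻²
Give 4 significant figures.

Bohr radius: a₀ = 4πε₀ℏ²/(m_e e²) = 5.297 × 10⁻¹¹ m
Planck length: ℓ_P = √(ℏG/c³) = 1.616 × 10⁻³⁵ m
ratio = 5.297 × 10⁻¹¹ / 1.616 × 10⁻³⁵ = 3.277 × 10²⁴

3.277 × 10²⁴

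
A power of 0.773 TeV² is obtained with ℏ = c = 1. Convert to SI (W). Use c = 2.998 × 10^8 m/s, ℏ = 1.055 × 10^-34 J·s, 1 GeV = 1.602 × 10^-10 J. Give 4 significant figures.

Power is [E]/[T] = [E]²/ℏ.
1 GeV² → 1/ℏ × (1 GeV in J)² = 2.433 × 10^14 W.
Convert the energy scale: 0.773 TeV² = 7.73 × 10^5 GeV².
Result: 7.73 × 10^5 × 2.433 × 10^14 = 1.880 × 10^20 W.

1.880 × 10^20 W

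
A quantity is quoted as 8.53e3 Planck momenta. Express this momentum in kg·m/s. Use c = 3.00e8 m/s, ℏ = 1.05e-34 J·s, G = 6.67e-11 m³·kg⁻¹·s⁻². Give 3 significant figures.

5.56e4 kg·m/s

One Planck momentum: p_P = √(ℏc³/G) = 6.52 kg·m/s.
8.53e3 × 6.52 kg·m/s = 5.56e4 kg·m/s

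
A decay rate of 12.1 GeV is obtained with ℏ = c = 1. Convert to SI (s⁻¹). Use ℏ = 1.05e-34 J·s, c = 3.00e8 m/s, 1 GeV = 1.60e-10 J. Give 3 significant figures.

1.84e25 s⁻¹

A rate is [E]/ℏ; divide by ℏ.
1 GeV → 1/ℏ × (1 GeV in J) = 1.52e24 s⁻¹.
Result: 12.1 × 1.52e24 = 1.84e25 s⁻¹.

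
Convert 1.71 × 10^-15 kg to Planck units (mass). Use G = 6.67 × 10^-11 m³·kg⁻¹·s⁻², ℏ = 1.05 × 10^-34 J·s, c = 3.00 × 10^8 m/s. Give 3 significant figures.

7.87 × 10^-8

Planck mass: m_P = √(ℏc/G) = 2.17 × 10^-8 kg.
1.71 × 10^-15 / 2.17 × 10^-8 = 7.87 × 10^-8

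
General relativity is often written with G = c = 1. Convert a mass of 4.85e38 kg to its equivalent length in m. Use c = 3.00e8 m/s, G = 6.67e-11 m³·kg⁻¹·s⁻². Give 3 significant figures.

In G = c = 1 units mass has dimensions of length; the conversion factor is G/c².
4.85e38 kg × (G/c²) = 3.59e11 m

3.59e11 m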